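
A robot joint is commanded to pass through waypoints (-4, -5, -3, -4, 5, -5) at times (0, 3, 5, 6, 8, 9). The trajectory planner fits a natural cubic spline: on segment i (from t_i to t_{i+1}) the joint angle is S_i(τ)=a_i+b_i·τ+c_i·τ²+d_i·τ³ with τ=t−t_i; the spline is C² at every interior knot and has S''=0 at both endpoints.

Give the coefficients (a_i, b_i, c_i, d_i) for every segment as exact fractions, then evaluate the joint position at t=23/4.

Δ: Δ0=-1/3, Δ1=1, Δ2=-1, Δ3=9/2, Δ4=-10
row 1: diag=10, rhs=8; c'=1/5, d'=4/5
row 2: denom=6−2·1/5=28/5; d'=(-12−2·4/5)/(28/5)=-17/7
row 3: denom=6−1·5/28=163/28; d'=(33−1·-17/7)/(163/28)=992/163
row 4: denom=6−2·56/163=866/163; d'=(-87−2·992/163)/(866/163)=-16165/866
back: M4=-16165/866
back: M3=992/163−56/163·-16165/866=5412/433
back: M2=-17/7−5/28·5412/433=-2018/433
back: M1=4/5−1/5·-2018/433=750/433
M: M0=0, M1=750/433, M2=-2018/433, M3=5412/433, M4=-16165/866, M5=0
seg 0: a=-4, c=M0/2=0, d=(M1−M0)/(6·3)=125/1299, b=Δ0−h0·(2M0+M1)/6=-1558/1299
seg 1: a=-5, c=M1/2=375/433, d=(M2−M1)/(6·2)=-692/1299, b=Δ1−h1·(2M1+M2)/6=1817/1299
seg 2: a=-3, c=M2/2=-1009/433, d=(M3−M2)/(6·1)=3715/1299, b=Δ2−h2·(2M2+M3)/6=-1987/1299
seg 3: a=-4, c=M3/2=2706/433, d=(M4−M3)/(6·2)=-26989/10392, b=Δ3−h3·(2M3+M4)/6=3104/1299
seg 4: a=5, c=M4/2=-16165/1732, d=(M5−M4)/(6·1)=16165/5196, b=Δ4−h4·(2M4+M5)/6=-9815/2598
t_q=23/4 → seg 2, τ=3/4; S=-3+-1987/1299·τ+-1009/433·τ²+3715/1299·τ³=-117817/27712

  seg 0: a=-4 b=-1558/1299 c=0 d=125/1299
  seg 1: a=-5 b=1817/1299 c=375/433 d=-692/1299
  seg 2: a=-3 b=-1987/1299 c=-1009/433 d=3715/1299
  seg 3: a=-4 b=3104/1299 c=2706/433 d=-26989/10392
  seg 4: a=5 b=-9815/2598 c=-16165/1732 d=16165/5196
S(23/4) = -117817/27712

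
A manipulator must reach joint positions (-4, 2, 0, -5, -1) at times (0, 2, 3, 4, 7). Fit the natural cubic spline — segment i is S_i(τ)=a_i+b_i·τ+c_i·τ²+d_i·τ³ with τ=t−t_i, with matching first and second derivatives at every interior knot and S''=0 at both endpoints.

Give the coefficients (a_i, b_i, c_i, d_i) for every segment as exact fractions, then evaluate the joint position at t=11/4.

Δ: Δ0=3, Δ1=-2, Δ2=-5, Δ3=4/3
row 1: diag=6, rhs=-30; c'=1/6, d'=-5
row 2: denom=4−1·1/6=23/6; d'=(-18−1·-5)/(23/6)=-78/23
row 3: denom=8−1·6/23=178/23; d'=(38−1·-78/23)/(178/23)=476/89
back: M3=476/89
back: M2=-78/23−6/23·476/89=-426/89
back: M1=-5−1/6·-426/89=-374/89
M: M0=0, M1=-374/89, M2=-426/89, M3=476/89, M4=0
seg 0: a=-4, c=M0/2=0, d=(M1−M0)/(6·2)=-187/534, b=Δ0−h0·(2M0+M1)/6=1175/267
seg 1: a=2, c=M1/2=-187/89, d=(M2−M1)/(6·1)=-26/267, b=Δ1−h1·(2M1+M2)/6=53/267
seg 2: a=0, c=M2/2=-213/89, d=(M3−M2)/(6·1)=451/267, b=Δ2−h2·(2M2+M3)/6=-1147/267
seg 3: a=-5, c=M3/2=238/89, d=(M4−M3)/(6·3)=-238/801, b=Δ3−h3·(2M3+M4)/6=-1072/267
t_q=11/4 → seg 1, τ=3/4; S=2+53/267·τ+-187/89·τ²+-26/267·τ³=2637/2848

  seg 0: a=-4 b=1175/267 c=0 d=-187/534
  seg 1: a=2 b=53/267 c=-187/89 d=-26/267
  seg 2: a=0 b=-1147/267 c=-213/89 d=451/267
  seg 3: a=-5 b=-1072/267 c=238/89 d=-238/801
S(11/4) = 2637/2848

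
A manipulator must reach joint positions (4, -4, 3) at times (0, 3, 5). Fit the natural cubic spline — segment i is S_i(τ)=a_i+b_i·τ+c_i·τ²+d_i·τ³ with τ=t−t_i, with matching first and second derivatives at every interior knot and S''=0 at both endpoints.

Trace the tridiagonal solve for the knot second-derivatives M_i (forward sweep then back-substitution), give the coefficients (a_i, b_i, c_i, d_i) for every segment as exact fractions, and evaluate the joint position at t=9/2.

  seg 0: a=4 b=-271/60 c=0 d=37/180
  seg 1: a=-4 b=31/30 c=37/20 d=-37/120
S(9/2) = 43/64

Δ: Δ0=-8/3, Δ1=7/2
row 1: diag=10, rhs=37; c'=1/5, d'=37/10
back: M1=37/10
M: M0=0, M1=37/10, M2=0
seg 0: a=4, c=M0/2=0, d=(M1−M0)/(6·3)=37/180, b=Δ0−h0·(2M0+M1)/6=-271/60
seg 1: a=-4, c=M1/2=37/20, d=(M2−M1)/(6·2)=-37/120, b=Δ1−h1·(2M1+M2)/6=31/30
t_q=9/2 → seg 1, τ=3/2; S=-4+31/30·τ+37/20·τ²+-37/120·τ³=43/64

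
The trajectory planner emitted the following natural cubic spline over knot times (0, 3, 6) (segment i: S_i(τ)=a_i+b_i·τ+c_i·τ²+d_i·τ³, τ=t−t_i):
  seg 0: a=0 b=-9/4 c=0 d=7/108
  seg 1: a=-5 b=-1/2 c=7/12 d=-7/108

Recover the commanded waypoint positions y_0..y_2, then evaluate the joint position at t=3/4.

y_0 = S_0(0) = a_0 = 0
y_1 = S_1(0) = a_1 = -5
y_2 = S_1(3) = -3
t_q=3/4 is in segment 0 (τ=3/4); S_0(τ)=-425/256

y_0=0 y_1=-5 y_2=-3
S(3/4) = -425/256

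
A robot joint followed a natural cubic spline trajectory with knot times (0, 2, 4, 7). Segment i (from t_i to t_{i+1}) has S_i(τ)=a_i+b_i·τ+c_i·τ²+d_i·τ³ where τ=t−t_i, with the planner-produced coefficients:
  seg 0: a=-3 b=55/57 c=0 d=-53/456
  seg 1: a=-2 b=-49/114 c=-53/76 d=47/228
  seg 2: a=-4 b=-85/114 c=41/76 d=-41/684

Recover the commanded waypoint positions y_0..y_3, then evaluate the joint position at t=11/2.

y_0 = S_0(0) = a_0 = -3
y_1 = S_1(0) = a_1 = -2
y_2 = S_2(0) = a_2 = -4
y_3 = S_2(3) = -3
t_q=11/2 is in segment 2 (τ=3/2); S_2(τ)=-2497/608

y_0=-3 y_1=-2 y_2=-4 y_3=-3
S(11/2) = -2497/608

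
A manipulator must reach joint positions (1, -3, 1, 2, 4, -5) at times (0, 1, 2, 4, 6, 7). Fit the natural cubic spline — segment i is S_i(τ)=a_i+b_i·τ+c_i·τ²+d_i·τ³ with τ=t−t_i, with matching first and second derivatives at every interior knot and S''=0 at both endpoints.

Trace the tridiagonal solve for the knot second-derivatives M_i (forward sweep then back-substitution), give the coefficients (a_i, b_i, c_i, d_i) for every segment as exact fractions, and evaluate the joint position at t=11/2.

  seg 0: a=1 b=-1446/229 c=0 d=530/229
  seg 1: a=-3 b=144/229 c=1590/229 d=-818/229
  seg 2: a=1 b=870/229 c=-864/229 d=1945/1832
  seg 3: a=2 b=663/458 c=2379/916 d=-323/229
  seg 4: a=4 b=-2331/458 c=-5373/916 d=1791/916
S(11/2) = 19253/3664

Δ: Δ0=-4, Δ1=4, Δ2=1/2, Δ3=1, Δ4=-9
row 1: diag=4, rhs=48; c'=1/4, d'=12
row 2: denom=6−1·1/4=23/4; d'=(-21−1·12)/(23/4)=-132/23
row 3: denom=8−2·8/23=168/23; d'=(3−2·-132/23)/(168/23)=111/56
row 4: denom=6−2·23/84=229/42; d'=(-60−2·111/56)/(229/42)=-5373/458
back: M4=-5373/458
back: M3=111/56−23/84·-5373/458=2379/458
back: M2=-132/23−8/23·2379/458=-1728/229
back: M1=12−1/4·-1728/229=3180/229
M: M0=0, M1=3180/229, M2=-1728/229, M3=2379/458, M4=-5373/458, M5=0
seg 0: a=1, c=M0/2=0, d=(M1−M0)/(6·1)=530/229, b=Δ0−h0·(2M0+M1)/6=-1446/229
seg 1: a=-3, c=M1/2=1590/229, d=(M2−M1)/(6·1)=-818/229, b=Δ1−h1·(2M1+M2)/6=144/229
seg 2: a=1, c=M2/2=-864/229, d=(M3−M2)/(6·2)=1945/1832, b=Δ2−h2·(2M2+M3)/6=870/229
seg 3: a=2, c=M3/2=2379/916, d=(M4−M3)/(6·2)=-323/229, b=Δ3−h3·(2M3+M4)/6=663/458
seg 4: a=4, c=M4/2=-5373/916, d=(M5−M4)/(6·1)=1791/916, b=Δ4−h4·(2M4+M5)/6=-2331/458
t_q=11/2 → seg 3, τ=3/2; S=2+663/458·τ+2379/916·τ²+-323/229·τ³=19253/3664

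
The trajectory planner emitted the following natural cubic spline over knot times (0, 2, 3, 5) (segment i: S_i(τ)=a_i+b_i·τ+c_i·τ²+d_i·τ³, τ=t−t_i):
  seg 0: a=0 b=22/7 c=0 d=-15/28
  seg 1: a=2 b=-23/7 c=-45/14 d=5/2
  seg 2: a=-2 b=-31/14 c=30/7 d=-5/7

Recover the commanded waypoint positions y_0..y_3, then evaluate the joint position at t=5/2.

y_0=0 y_1=2 y_2=-2 y_3=5
S(5/2) = -15/112

y_0 = S_0(0) = a_0 = 0
y_1 = S_1(0) = a_1 = 2
y_2 = S_2(0) = a_2 = -2
y_3 = S_2(2) = 5
t_q=5/2 is in segment 1 (τ=1/2); S_1(τ)=-15/112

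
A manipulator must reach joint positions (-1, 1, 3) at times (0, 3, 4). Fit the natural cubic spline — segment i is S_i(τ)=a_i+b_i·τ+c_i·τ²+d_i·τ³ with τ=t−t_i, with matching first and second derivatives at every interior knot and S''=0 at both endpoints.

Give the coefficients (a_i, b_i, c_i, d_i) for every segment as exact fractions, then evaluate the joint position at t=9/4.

  seg 0: a=-1 b=1/6 c=0 d=1/18
  seg 1: a=1 b=5/3 c=1/2 d=-1/6
S(9/4) = 1/128

Δ: Δ0=2/3, Δ1=2
row 1: diag=8, rhs=8; c'=1/8, d'=1
back: M1=1
M: M0=0, M1=1, M2=0
seg 0: a=-1, c=M0/2=0, d=(M1−M0)/(6·3)=1/18, b=Δ0−h0·(2M0+M1)/6=1/6
seg 1: a=1, c=M1/2=1/2, d=(M2−M1)/(6·1)=-1/6, b=Δ1−h1·(2M1+M2)/6=5/3
t_q=9/4 → seg 0, τ=9/4; S=-1+1/6·τ+0·τ²+1/18·τ³=1/128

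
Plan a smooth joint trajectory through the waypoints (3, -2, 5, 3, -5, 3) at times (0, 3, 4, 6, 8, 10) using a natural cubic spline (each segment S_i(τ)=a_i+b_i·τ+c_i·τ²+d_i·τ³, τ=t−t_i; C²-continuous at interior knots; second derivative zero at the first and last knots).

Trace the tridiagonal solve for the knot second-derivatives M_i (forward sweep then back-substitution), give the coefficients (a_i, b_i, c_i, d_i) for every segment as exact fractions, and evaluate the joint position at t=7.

  seg 0: a=3 b=-10501/1923 c=0 d=2432/5769
  seg 1: a=-2 b=11387/1923 c=2432/641 d=-5222/1923
  seg 2: a=5 b=10313/1923 c=-2790/641 d=1126/1923
  seg 3: a=3 b=-9655/1923 c=-538/641 d=5191/7692
  seg 4: a=-5 b=-538/1923 c=4115/1282 d=-4115/7692
S(7) = -5603/2564

Δ: Δ0=-5/3, Δ1=7, Δ2=-1, Δ3=-4, Δ4=4
row 1: diag=8, rhs=52; c'=1/8, d'=13/2
row 2: denom=6−1·1/8=47/8; d'=(-48−1·13/2)/(47/8)=-436/47
row 3: denom=8−2·16/47=344/47; d'=(-18−2·-436/47)/(344/47)=13/172
row 4: denom=8−2·47/172=641/86; d'=(48−2·13/172)/(641/86)=4115/641
back: M4=4115/641
back: M3=13/172−47/172·4115/641=-1076/641
back: M2=-436/47−16/47·-1076/641=-5580/641
back: M1=13/2−1/8·-5580/641=4864/641
M: M0=0, M1=4864/641, M2=-5580/641, M3=-1076/641, M4=4115/641, M5=0
seg 0: a=3, c=M0/2=0, d=(M1−M0)/(6·3)=2432/5769, b=Δ0−h0·(2M0+M1)/6=-10501/1923
seg 1: a=-2, c=M1/2=2432/641, d=(M2−M1)/(6·1)=-5222/1923, b=Δ1−h1·(2M1+M2)/6=11387/1923
seg 2: a=5, c=M2/2=-2790/641, d=(M3−M2)/(6·2)=1126/1923, b=Δ2−h2·(2M2+M3)/6=10313/1923
seg 3: a=3, c=M3/2=-538/641, d=(M4−M3)/(6·2)=5191/7692, b=Δ3−h3·(2M3+M4)/6=-9655/1923
seg 4: a=-5, c=M4/2=4115/1282, d=(M5−M4)/(6·2)=-4115/7692, b=Δ4−h4·(2M4+M5)/6=-538/1923
t_q=7 → seg 3, τ=1; S=3+-9655/1923·τ+-538/641·τ²+5191/7692·τ³=-5603/2564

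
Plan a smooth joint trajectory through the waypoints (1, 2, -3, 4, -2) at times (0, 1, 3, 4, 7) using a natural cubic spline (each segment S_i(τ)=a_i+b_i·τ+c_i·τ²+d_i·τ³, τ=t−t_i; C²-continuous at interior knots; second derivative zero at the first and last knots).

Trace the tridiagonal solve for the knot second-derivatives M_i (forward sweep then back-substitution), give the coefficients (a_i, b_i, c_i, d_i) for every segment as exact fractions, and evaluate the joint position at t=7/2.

  seg 0: a=1 b=1169/500 c=0 d=-669/500
  seg 1: a=2 b=-419/250 c=-2007/500 d=1801/1000
  seg 2: a=-3 b=97/25 c=849/125 d=-459/125
  seg 3: a=4 b=806/125 c=-528/125 d=176/375
S(7/2) = 179/1000

Δ: Δ0=1, Δ1=-5/2, Δ2=7, Δ3=-2
row 1: diag=6, rhs=-21; c'=1/3, d'=-7/2
row 2: denom=6−2·1/3=16/3; d'=(57−2·-7/2)/(16/3)=12
row 3: denom=8−1·3/16=125/16; d'=(-54−1·12)/(125/16)=-1056/125
back: M3=-1056/125
back: M2=12−3/16·-1056/125=1698/125
back: M1=-7/2−1/3·1698/125=-2007/250
M: M0=0, M1=-2007/250, M2=1698/125, M3=-1056/125, M4=0
seg 0: a=1, c=M0/2=0, d=(M1−M0)/(6·1)=-669/500, b=Δ0−h0·(2M0+M1)/6=1169/500
seg 1: a=2, c=M1/2=-2007/500, d=(M2−M1)/(6·2)=1801/1000, b=Δ1−h1·(2M1+M2)/6=-419/250
seg 2: a=-3, c=M2/2=849/125, d=(M3−M2)/(6·1)=-459/125, b=Δ2−h2·(2M2+M3)/6=97/25
seg 3: a=4, c=M3/2=-528/125, d=(M4−M3)/(6·3)=176/375, b=Δ3−h3·(2M3+M4)/6=806/125
t_q=7/2 → seg 2, τ=1/2; S=-3+97/25·τ+849/125·τ²+-459/125·τ³=179/1000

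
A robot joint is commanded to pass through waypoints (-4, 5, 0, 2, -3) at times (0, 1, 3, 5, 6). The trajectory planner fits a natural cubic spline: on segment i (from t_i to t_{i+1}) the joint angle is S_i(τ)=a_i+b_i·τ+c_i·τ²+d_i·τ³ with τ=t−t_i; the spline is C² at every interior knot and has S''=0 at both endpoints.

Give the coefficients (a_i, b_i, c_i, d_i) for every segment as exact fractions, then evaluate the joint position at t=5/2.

  seg 0: a=-4 b=683/60 c=0 d=-143/60
  seg 1: a=5 b=127/30 c=-143/20 d=227/120
  seg 2: a=0 b=-5/3 c=21/5 d=-43/30
  seg 3: a=2 b=-31/15 c=-22/5 d=22/15
S(5/2) = 527/320

Δ: Δ0=9, Δ1=-5/2, Δ2=1, Δ3=-5
row 1: diag=6, rhs=-69; c'=1/3, d'=-23/2
row 2: denom=8−2·1/3=22/3; d'=(21−2·-23/2)/(22/3)=6
row 3: denom=6−2·3/11=60/11; d'=(-36−2·6)/(60/11)=-44/5
back: M3=-44/5
back: M2=6−3/11·-44/5=42/5
back: M1=-23/2−1/3·42/5=-143/10
M: M0=0, M1=-143/10, M2=42/5, M3=-44/5, M4=0
seg 0: a=-4, c=M0/2=0, d=(M1−M0)/(6·1)=-143/60, b=Δ0−h0·(2M0+M1)/6=683/60
seg 1: a=5, c=M1/2=-143/20, d=(M2−M1)/(6·2)=227/120, b=Δ1−h1·(2M1+M2)/6=127/30
seg 2: a=0, c=M2/2=21/5, d=(M3−M2)/(6·2)=-43/30, b=Δ2−h2·(2M2+M3)/6=-5/3
seg 3: a=2, c=M3/2=-22/5, d=(M4−M3)/(6·1)=22/15, b=Δ3−h3·(2M3+M4)/6=-31/15
t_q=5/2 → seg 1, τ=3/2; S=5+127/30·τ+-143/20·τ²+227/120·τ³=527/320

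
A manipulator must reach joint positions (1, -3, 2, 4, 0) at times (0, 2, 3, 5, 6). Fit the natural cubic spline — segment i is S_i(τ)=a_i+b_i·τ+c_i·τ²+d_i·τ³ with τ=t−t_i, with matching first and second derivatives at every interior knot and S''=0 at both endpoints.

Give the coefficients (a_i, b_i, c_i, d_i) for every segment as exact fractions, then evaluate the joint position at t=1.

  seg 0: a=1 b=-424/93 c=0 d=119/186
  seg 1: a=-3 b=290/93 c=119/31 d=-182/93
  seg 2: a=2 b=458/93 c=-63/31 d=13/372
  seg 3: a=4 b=-259/93 c=-113/62 d=113/186
S(1) = -181/62

Δ: Δ0=-2, Δ1=5, Δ2=1, Δ3=-4
row 1: diag=6, rhs=42; c'=1/6, d'=7
row 2: denom=6−1·1/6=35/6; d'=(-24−1·7)/(35/6)=-186/35
row 3: denom=6−2·12/35=186/35; d'=(-30−2·-186/35)/(186/35)=-113/31
back: M3=-113/31
back: M2=-186/35−12/35·-113/31=-126/31
back: M1=7−1/6·-126/31=238/31
M: M0=0, M1=238/31, M2=-126/31, M3=-113/31, M4=0
seg 0: a=1, c=M0/2=0, d=(M1−M0)/(6·2)=119/186, b=Δ0−h0·(2M0+M1)/6=-424/93
seg 1: a=-3, c=M1/2=119/31, d=(M2−M1)/(6·1)=-182/93, b=Δ1−h1·(2M1+M2)/6=290/93
seg 2: a=2, c=M2/2=-63/31, d=(M3−M2)/(6·2)=13/372, b=Δ2−h2·(2M2+M3)/6=458/93
seg 3: a=4, c=M3/2=-113/62, d=(M4−M3)/(6·1)=113/186, b=Δ3−h3·(2M3+M4)/6=-259/93
t_q=1 → seg 0, τ=1; S=1+-424/93·τ+0·τ²+119/186·τ³=-181/62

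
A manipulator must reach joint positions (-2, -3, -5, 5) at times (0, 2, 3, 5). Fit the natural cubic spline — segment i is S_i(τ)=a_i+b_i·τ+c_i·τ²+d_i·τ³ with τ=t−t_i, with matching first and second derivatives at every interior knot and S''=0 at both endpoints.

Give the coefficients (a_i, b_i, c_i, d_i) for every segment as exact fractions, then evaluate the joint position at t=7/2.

  seg 0: a=-2 b=29/70 c=0 d=-8/35
  seg 1: a=-3 b=-163/70 c=-48/35 d=17/10
  seg 2: a=-5 b=1/35 c=261/70 d=-87/140
S(7/2) = -661/160

Δ: Δ0=-1/2, Δ1=-2, Δ2=5
row 1: diag=6, rhs=-9; c'=1/6, d'=-3/2
row 2: denom=6−1·1/6=35/6; d'=(42−1·-3/2)/(35/6)=261/35
back: M2=261/35
back: M1=-3/2−1/6·261/35=-96/35
M: M0=0, M1=-96/35, M2=261/35, M3=0
seg 0: a=-2, c=M0/2=0, d=(M1−M0)/(6·2)=-8/35, b=Δ0−h0·(2M0+M1)/6=29/70
seg 1: a=-3, c=M1/2=-48/35, d=(M2−M1)/(6·1)=17/10, b=Δ1−h1·(2M1+M2)/6=-163/70
seg 2: a=-5, c=M2/2=261/70, d=(M3−M2)/(6·2)=-87/140, b=Δ2−h2·(2M2+M3)/6=1/35
t_q=7/2 → seg 2, τ=1/2; S=-5+1/35·τ+261/70·τ²+-87/140·τ³=-661/160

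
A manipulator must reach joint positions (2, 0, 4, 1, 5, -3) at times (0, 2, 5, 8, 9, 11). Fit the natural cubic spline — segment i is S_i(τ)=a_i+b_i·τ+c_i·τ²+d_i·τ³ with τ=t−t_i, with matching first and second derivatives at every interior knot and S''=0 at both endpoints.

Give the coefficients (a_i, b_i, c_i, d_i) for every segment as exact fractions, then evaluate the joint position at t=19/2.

Δ: Δ0=-1, Δ1=4/3, Δ2=-1, Δ3=4, Δ4=-4
row 1: diag=10, rhs=14; c'=3/10, d'=7/5
row 2: denom=12−3·3/10=111/10; d'=(-14−3·7/5)/(111/10)=-182/111
row 3: denom=8−3·10/37=266/37; d'=(30−3·-182/111)/(266/37)=34/7
row 4: denom=6−1·37/266=1559/266; d'=(-48−1·34/7)/(1559/266)=-14060/1559
back: M4=-14060/1559
back: M3=34/7−37/266·-14060/1559=9528/1559
back: M2=-182/111−10/37·9528/1559=-15394/4677
back: M1=7/5−3/10·-15394/4677=3722/1559
M: M0=0, M1=3722/1559, M2=-15394/4677, M3=9528/1559, M4=-14060/1559, M5=0
seg 0: a=2, c=M0/2=0, d=(M1−M0)/(6·2)=1861/9354, b=Δ0−h0·(2M0+M1)/6=-8399/4677
seg 1: a=0, c=M1/2=1861/1559, d=(M2−M1)/(6·3)=-13280/42093, b=Δ1−h1·(2M1+M2)/6=2767/4677
seg 2: a=4, c=M2/2=-7697/4677, d=(M3−M2)/(6·3)=21989/42093, b=Δ2−h2·(2M2+M3)/6=-3575/4677
seg 3: a=1, c=M3/2=4764/1559, d=(M4−M3)/(6·1)=-11794/4677, b=Δ3−h3·(2M3+M4)/6=16210/4677
seg 4: a=5, c=M4/2=-7030/1559, d=(M5−M4)/(6·2)=3515/4677, b=Δ4−h4·(2M4+M5)/6=9412/4677
t_q=19/2 → seg 4, τ=1/2; S=5+9412/4677·τ+-7030/1559·τ²+3515/4677·τ³=62021/12472

  seg 0: a=2 b=-8399/4677 c=0 d=1861/9354
  seg 1: a=0 b=2767/4677 c=1861/1559 d=-13280/42093
  seg 2: a=4 b=-3575/4677 c=-7697/4677 d=21989/42093
  seg 3: a=1 b=16210/4677 c=4764/1559 d=-11794/4677
  seg 4: a=5 b=9412/4677 c=-7030/1559 d=3515/4677
S(19/2) = 62021/12472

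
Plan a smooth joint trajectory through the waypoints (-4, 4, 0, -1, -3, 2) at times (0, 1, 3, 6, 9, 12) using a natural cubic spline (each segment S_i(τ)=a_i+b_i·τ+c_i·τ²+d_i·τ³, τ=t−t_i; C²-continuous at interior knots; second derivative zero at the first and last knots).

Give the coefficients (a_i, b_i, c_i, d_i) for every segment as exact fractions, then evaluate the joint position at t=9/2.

  seg 0: a=-4 b=2843/288 c=0 d=-539/288
  seg 1: a=4 b=613/144 c=-539/96 d=179/144
  seg 2: a=0 b=-473/144 c=59/32 d=-743/2592
  seg 3: a=-1 b=11/288 c=-53/72 d=433/2592
  seg 4: a=-3 b=19/144 c=221/288 d=-221/2592
S(9/2) = -447/256

Δ: Δ0=8, Δ1=-2, Δ2=-1/3, Δ3=-2/3, Δ4=5/3
row 1: diag=6, rhs=-60; c'=1/3, d'=-10
row 2: denom=10−2·1/3=28/3; d'=(10−2·-10)/(28/3)=45/14
row 3: denom=12−3·9/28=309/28; d'=(-2−3·45/14)/(309/28)=-326/309
row 4: denom=12−3·28/103=1152/103; d'=(14−3·-326/309)/(1152/103)=221/144
back: M4=221/144
back: M3=-326/309−28/103·221/144=-53/36
back: M2=45/14−9/28·-53/36=59/16
back: M1=-10−1/3·59/16=-539/48
M: M0=0, M1=-539/48, M2=59/16, M3=-53/36, M4=221/144, M5=0
seg 0: a=-4, c=M0/2=0, d=(M1−M0)/(6·1)=-539/288, b=Δ0−h0·(2M0+M1)/6=2843/288
seg 1: a=4, c=M1/2=-539/96, d=(M2−M1)/(6·2)=179/144, b=Δ1−h1·(2M1+M2)/6=613/144
seg 2: a=0, c=M2/2=59/32, d=(M3−M2)/(6·3)=-743/2592, b=Δ2−h2·(2M2+M3)/6=-473/144
seg 3: a=-1, c=M3/2=-53/72, d=(M4−M3)/(6·3)=433/2592, b=Δ3−h3·(2M3+M4)/6=11/288
seg 4: a=-3, c=M4/2=221/288, d=(M5−M4)/(6·3)=-221/2592, b=Δ4−h4·(2M4+M5)/6=19/144
t_q=9/2 → seg 2, τ=3/2; S=0+-473/144·τ+59/32·τ²+-743/2592·τ³=-447/256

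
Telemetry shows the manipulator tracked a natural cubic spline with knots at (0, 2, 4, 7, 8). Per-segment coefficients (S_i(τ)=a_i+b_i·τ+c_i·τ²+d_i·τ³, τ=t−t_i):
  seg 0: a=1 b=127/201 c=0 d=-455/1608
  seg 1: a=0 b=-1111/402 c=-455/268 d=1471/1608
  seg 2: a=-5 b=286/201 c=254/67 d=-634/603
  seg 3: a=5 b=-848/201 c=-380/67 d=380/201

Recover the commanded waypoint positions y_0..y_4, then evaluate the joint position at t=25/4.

y_0 = S_0(0) = a_0 = 1
y_1 = S_1(0) = a_1 = 0
y_2 = S_2(0) = a_2 = -5
y_3 = S_3(0) = a_3 = 5
y_4 = S_3(1) = -3
t_q=25/4 is in segment 2 (τ=9/4); S_2(τ)=11615/2144

y_0=1 y_1=0 y_2=-5 y_3=5 y_4=-3
S(25/4) = 11615/2144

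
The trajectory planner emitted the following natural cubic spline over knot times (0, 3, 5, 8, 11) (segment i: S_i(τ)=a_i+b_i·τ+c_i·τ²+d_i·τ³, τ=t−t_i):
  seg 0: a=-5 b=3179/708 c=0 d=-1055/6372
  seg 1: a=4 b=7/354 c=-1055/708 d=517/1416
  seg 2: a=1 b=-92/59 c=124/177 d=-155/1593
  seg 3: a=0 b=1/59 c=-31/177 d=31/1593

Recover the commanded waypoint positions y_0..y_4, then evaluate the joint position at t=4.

y_0=-5 y_1=4 y_2=1 y_3=0 y_4=-1
S(4) = 4099/1416

y_0 = S_0(0) = a_0 = -5
y_1 = S_1(0) = a_1 = 4
y_2 = S_2(0) = a_2 = 1
y_3 = S_3(0) = a_3 = 0
y_4 = S_3(3) = -1
t_q=4 is in segment 1 (τ=1); S_1(τ)=4099/1416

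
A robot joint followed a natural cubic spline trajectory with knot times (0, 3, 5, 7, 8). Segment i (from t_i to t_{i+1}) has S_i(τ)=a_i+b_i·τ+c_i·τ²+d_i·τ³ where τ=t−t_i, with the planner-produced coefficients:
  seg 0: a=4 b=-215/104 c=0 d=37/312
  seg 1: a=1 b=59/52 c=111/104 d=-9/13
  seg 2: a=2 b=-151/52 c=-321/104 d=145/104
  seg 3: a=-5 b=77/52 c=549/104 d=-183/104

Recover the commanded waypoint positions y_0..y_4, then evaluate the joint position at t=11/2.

y_0=4 y_1=1 y_2=2 y_3=-5 y_4=0
S(11/2) = -41/832

y_0 = S_0(0) = a_0 = 4
y_1 = S_1(0) = a_1 = 1
y_2 = S_2(0) = a_2 = 2
y_3 = S_3(0) = a_3 = -5
y_4 = S_3(1) = 0
t_q=11/2 is in segment 2 (τ=1/2); S_2(τ)=-41/832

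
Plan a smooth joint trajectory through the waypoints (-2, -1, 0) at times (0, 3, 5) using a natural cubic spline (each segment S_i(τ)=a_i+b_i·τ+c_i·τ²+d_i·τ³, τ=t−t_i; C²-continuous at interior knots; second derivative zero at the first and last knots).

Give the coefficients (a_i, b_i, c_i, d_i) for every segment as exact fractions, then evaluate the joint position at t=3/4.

  seg 0: a=-2 b=17/60 c=0 d=1/180
  seg 1: a=-1 b=13/30 c=1/20 d=-1/120
S(3/4) = -457/256

Δ: Δ0=1/3, Δ1=1/2
row 1: diag=10, rhs=1; c'=1/5, d'=1/10
back: M1=1/10
M: M0=0, M1=1/10, M2=0
seg 0: a=-2, c=M0/2=0, d=(M1−M0)/(6·3)=1/180, b=Δ0−h0·(2M0+M1)/6=17/60
seg 1: a=-1, c=M1/2=1/20, d=(M2−M1)/(6·2)=-1/120, b=Δ1−h1·(2M1+M2)/6=13/30
t_q=3/4 → seg 0, τ=3/4; S=-2+17/60·τ+0·τ²+1/180·τ³=-457/256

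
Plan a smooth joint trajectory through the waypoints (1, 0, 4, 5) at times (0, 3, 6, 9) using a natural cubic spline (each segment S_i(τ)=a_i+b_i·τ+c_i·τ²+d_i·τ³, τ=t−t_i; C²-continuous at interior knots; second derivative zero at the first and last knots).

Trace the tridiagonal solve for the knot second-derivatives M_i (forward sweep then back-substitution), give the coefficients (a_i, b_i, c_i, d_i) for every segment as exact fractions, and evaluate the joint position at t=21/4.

  seg 0: a=1 b=-38/45 c=0 d=23/405
  seg 1: a=0 b=31/45 c=23/45 d=-8/81
  seg 2: a=4 b=49/45 c=-17/45 d=17/405
S(21/4) = 241/80

Δ: Δ0=-1/3, Δ1=4/3, Δ2=1/3
row 1: diag=12, rhs=10; c'=1/4, d'=5/6
row 2: denom=12−3·1/4=45/4; d'=(-6−3·5/6)/(45/4)=-34/45
back: M2=-34/45
back: M1=5/6−1/4·-34/45=46/45
M: M0=0, M1=46/45, M2=-34/45, M3=0
seg 0: a=1, c=M0/2=0, d=(M1−M0)/(6·3)=23/405, b=Δ0−h0·(2M0+M1)/6=-38/45
seg 1: a=0, c=M1/2=23/45, d=(M2−M1)/(6·3)=-8/81, b=Δ1−h1·(2M1+M2)/6=31/45
seg 2: a=4, c=M2/2=-17/45, d=(M3−M2)/(6·3)=17/405, b=Δ2−h2·(2M2+M3)/6=49/45
t_q=21/4 → seg 1, τ=9/4; S=0+31/45·τ+23/45·τ²+-8/81·τ³=241/80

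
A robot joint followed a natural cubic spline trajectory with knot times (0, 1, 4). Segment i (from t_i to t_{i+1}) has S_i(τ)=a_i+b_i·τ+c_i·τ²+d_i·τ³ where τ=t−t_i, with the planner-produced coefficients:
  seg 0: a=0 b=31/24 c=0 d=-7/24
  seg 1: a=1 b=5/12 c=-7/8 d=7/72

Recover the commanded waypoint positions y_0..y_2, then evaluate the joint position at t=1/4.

y_0=0 y_1=1 y_2=-3
S(1/4) = 163/512

y_0 = S_0(0) = a_0 = 0
y_1 = S_1(0) = a_1 = 1
y_2 = S_1(3) = -3
t_q=1/4 is in segment 0 (τ=1/4); S_0(τ)=163/512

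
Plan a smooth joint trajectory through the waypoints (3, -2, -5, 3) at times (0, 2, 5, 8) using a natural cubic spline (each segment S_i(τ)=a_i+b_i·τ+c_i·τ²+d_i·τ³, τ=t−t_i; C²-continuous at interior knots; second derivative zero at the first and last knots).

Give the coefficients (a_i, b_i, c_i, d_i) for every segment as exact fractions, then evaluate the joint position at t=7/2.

  seg 0: a=3 b=-583/222 c=0 d=7/222
  seg 1: a=-2 b=-499/222 c=7/37 d=151/1998
  seg 2: a=-5 b=103/111 c=193/222 d=-193/1998
S(7/2) = -2777/592

Δ: Δ0=-5/2, Δ1=-1, Δ2=8/3
row 1: diag=10, rhs=9; c'=3/10, d'=9/10
row 2: denom=12−3·3/10=111/10; d'=(22−3·9/10)/(111/10)=193/111
back: M2=193/111
back: M1=9/10−3/10·193/111=14/37
M: M0=0, M1=14/37, M2=193/111, M3=0
seg 0: a=3, c=M0/2=0, d=(M1−M0)/(6·2)=7/222, b=Δ0−h0·(2M0+M1)/6=-583/222
seg 1: a=-2, c=M1/2=7/37, d=(M2−M1)/(6·3)=151/1998, b=Δ1−h1·(2M1+M2)/6=-499/222
seg 2: a=-5, c=M2/2=193/222, d=(M3−M2)/(6·3)=-193/1998, b=Δ2−h2·(2M2+M3)/6=103/111
t_q=7/2 → seg 1, τ=3/2; S=-2+-499/222·τ+7/37·τ²+151/1998·τ³=-2777/592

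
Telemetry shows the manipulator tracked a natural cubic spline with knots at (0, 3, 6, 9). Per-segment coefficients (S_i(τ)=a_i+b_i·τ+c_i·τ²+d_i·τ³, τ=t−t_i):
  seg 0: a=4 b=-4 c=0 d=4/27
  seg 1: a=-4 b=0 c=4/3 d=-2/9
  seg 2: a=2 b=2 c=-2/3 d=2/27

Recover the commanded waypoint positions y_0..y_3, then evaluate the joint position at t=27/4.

y_0 = S_0(0) = a_0 = 4
y_1 = S_1(0) = a_1 = -4
y_2 = S_2(0) = a_2 = 2
y_3 = S_2(3) = 4
t_q=27/4 is in segment 2 (τ=3/4); S_2(τ)=101/32

y_0=4 y_1=-4 y_2=2 y_3=4
S(27/4) = 101/32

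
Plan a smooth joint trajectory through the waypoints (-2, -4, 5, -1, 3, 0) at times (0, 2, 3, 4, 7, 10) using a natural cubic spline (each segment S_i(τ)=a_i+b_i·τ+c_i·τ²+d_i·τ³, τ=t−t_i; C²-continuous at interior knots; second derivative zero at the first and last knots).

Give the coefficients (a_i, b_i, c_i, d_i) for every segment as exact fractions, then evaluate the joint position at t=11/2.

  seg 0: a=-2 b=-11449/1929 c=0 d=2380/1929
  seg 1: a=-4 b=17111/1929 c=4760/643 d=-14030/1929
  seg 2: a=5 b=3581/1929 c=-9270/643 d=12655/1929
  seg 3: a=-1 b=-14074/1929 c=3385/643 d=-13819/17361
  seg 4: a=3 b=5399/1929 c=-3664/1929 d=3664/17361
S(11/2) = -14329/5144

Δ: Δ0=-1, Δ1=9, Δ2=-6, Δ3=4/3, Δ4=-1
row 1: diag=6, rhs=60; c'=1/6, d'=10
row 2: denom=4−1·1/6=23/6; d'=(-90−1·10)/(23/6)=-600/23
row 3: denom=8−1·6/23=178/23; d'=(44−1·-600/23)/(178/23)=806/89
row 4: denom=12−3·69/178=1929/178; d'=(-14−3·806/89)/(1929/178)=-7328/1929
back: M4=-7328/1929
back: M3=806/89−69/178·-7328/1929=6770/643
back: M2=-600/23−6/23·6770/643=-18540/643
back: M1=10−1/6·-18540/643=9520/643
M: M0=0, M1=9520/643, M2=-18540/643, M3=6770/643, M4=-7328/1929, M5=0
seg 0: a=-2, c=M0/2=0, d=(M1−M0)/(6·2)=2380/1929, b=Δ0−h0·(2M0+M1)/6=-11449/1929
seg 1: a=-4, c=M1/2=4760/643, d=(M2−M1)/(6·1)=-14030/1929, b=Δ1−h1·(2M1+M2)/6=17111/1929
seg 2: a=5, c=M2/2=-9270/643, d=(M3−M2)/(6·1)=12655/1929, b=Δ2−h2·(2M2+M3)/6=3581/1929
seg 3: a=-1, c=M3/2=3385/643, d=(M4−M3)/(6·3)=-13819/17361, b=Δ3−h3·(2M3+M4)/6=-14074/1929
seg 4: a=3, c=M4/2=-3664/1929, d=(M5−M4)/(6·3)=3664/17361, b=Δ4−h4·(2M4+M5)/6=5399/1929
t_q=11/2 → seg 3, τ=3/2; S=-1+-14074/1929·τ+3385/643·τ²+-13819/17361·τ³=-14329/5144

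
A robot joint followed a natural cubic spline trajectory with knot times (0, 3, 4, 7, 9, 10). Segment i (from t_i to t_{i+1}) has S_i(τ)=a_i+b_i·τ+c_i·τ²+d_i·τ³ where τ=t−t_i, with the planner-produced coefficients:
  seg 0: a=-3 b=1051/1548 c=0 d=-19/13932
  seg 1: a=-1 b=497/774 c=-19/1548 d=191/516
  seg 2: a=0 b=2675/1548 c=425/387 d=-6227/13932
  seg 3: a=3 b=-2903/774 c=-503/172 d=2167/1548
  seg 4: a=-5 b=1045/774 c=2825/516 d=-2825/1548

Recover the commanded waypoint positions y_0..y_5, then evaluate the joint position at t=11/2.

y_0=-3 y_1=-1 y_2=0 y_3=3 y_4=-5 y_5=0
S(11/2) = 4891/1376

y_0 = S_0(0) = a_0 = -3
y_1 = S_1(0) = a_1 = -1
y_2 = S_2(0) = a_2 = 0
y_3 = S_3(0) = a_3 = 3
y_4 = S_4(0) = a_4 = -5
y_5 = S_4(1) = 0
t_q=11/2 is in segment 2 (τ=3/2); S_2(τ)=4891/1376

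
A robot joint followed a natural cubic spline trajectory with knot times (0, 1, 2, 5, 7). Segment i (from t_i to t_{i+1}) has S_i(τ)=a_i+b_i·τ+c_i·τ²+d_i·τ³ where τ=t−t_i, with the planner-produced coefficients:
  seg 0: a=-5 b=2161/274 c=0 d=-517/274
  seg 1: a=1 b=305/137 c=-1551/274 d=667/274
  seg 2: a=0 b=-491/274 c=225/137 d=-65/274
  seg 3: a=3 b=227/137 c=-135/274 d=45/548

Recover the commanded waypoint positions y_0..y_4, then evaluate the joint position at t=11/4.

y_0 = S_0(0) = a_0 = -5
y_1 = S_1(0) = a_1 = 1
y_2 = S_2(0) = a_2 = 0
y_3 = S_3(0) = a_3 = 3
y_4 = S_3(2) = 5
t_q=11/4 is in segment 2 (τ=3/4); S_2(τ)=-9123/17536

y_0=-5 y_1=1 y_2=0 y_3=3 y_4=5
S(11/4) = -9123/17536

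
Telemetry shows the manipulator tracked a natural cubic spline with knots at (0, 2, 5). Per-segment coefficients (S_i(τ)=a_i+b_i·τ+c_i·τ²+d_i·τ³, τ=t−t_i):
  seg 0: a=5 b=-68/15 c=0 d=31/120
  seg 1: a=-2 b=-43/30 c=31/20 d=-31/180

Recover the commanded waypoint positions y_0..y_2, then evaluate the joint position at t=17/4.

y_0=5 y_1=-2 y_2=3
S(17/4) = 169/256

y_0 = S_0(0) = a_0 = 5
y_1 = S_1(0) = a_1 = -2
y_2 = S_1(3) = 3
t_q=17/4 is in segment 1 (τ=9/4); S_1(τ)=169/256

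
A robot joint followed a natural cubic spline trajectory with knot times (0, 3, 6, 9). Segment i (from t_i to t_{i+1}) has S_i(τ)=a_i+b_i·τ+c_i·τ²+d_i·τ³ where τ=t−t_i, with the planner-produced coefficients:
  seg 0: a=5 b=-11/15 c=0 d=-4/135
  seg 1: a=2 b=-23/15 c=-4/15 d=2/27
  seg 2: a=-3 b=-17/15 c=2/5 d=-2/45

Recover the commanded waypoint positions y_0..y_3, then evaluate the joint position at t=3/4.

y_0=5 y_1=2 y_2=-3 y_3=-4
S(3/4) = 71/16

y_0 = S_0(0) = a_0 = 5
y_1 = S_1(0) = a_1 = 2
y_2 = S_2(0) = a_2 = -3
y_3 = S_2(3) = -4
t_q=3/4 is in segment 0 (τ=3/4); S_0(τ)=71/16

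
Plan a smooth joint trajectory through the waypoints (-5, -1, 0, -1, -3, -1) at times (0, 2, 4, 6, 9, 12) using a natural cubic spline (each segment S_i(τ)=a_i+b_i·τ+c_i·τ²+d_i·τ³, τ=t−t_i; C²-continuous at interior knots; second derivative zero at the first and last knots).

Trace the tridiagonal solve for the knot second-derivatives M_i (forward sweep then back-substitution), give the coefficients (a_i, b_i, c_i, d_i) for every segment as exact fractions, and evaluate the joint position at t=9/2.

Δ: Δ0=2, Δ1=1/2, Δ2=-1/2, Δ3=-2/3, Δ4=2/3
row 1: diag=8, rhs=-9; c'=1/4, d'=-9/8
row 2: denom=8−2·1/4=15/2; d'=(-6−2·-9/8)/(15/2)=-1/2
row 3: denom=10−2·4/15=142/15; d'=(-1−2·-1/2)/(142/15)=0
row 4: denom=12−3·45/142=1569/142; d'=(8−3·0)/(1569/142)=1136/1569
back: M4=1136/1569
back: M3=0−45/142·1136/1569=-120/523
back: M2=-1/2−4/15·-120/523=-459/1046
back: M1=-9/8−1/4·-459/1046=-531/523
M: M0=0, M1=-531/523, M2=-459/1046, M3=-120/523, M4=1136/1569, M5=0
seg 0: a=-5, c=M0/2=0, d=(M1−M0)/(6·2)=-177/2092, b=Δ0−h0·(2M0+M1)/6=1223/523
seg 1: a=-1, c=M1/2=-531/1046, d=(M2−M1)/(6·2)=201/4184, b=Δ1−h1·(2M1+M2)/6=692/523
seg 2: a=0, c=M2/2=-459/2092, d=(M3−M2)/(6·2)=73/4184, b=Δ2−h2·(2M2+M3)/6=-137/1046
seg 3: a=-1, c=M3/2=-60/523, d=(M4−M3)/(6·3)=748/14121, b=Δ3−h3·(2M3+M4)/6=-418/523
seg 4: a=-3, c=M4/2=568/1569, d=(M5−M4)/(6·3)=-568/14121, b=Δ4−h4·(2M4+M5)/6=-30/523
t_q=9/2 → seg 2, τ=1/2; S=0+-137/1046·τ+-459/2092·τ²+73/4184·τ³=-3955/33472

  seg 0: a=-5 b=1223/523 c=0 d=-177/2092
  seg 1: a=-1 b=692/523 c=-531/1046 d=201/4184
  seg 2: a=0 b=-137/1046 c=-459/2092 d=73/4184
  seg 3: a=-1 b=-418/523 c=-60/523 d=748/14121
  seg 4: a=-3 b=-30/523 c=568/1569 d=-568/14121
S(9/2) = -3955/33472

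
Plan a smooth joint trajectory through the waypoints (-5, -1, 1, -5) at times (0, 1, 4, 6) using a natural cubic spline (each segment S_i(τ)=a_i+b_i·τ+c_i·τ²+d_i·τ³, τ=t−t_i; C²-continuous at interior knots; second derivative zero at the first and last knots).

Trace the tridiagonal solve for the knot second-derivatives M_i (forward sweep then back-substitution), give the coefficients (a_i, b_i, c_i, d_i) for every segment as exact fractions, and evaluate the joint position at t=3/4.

Δ: Δ0=4, Δ1=2/3, Δ2=-3
row 1: diag=8, rhs=-20; c'=3/8, d'=-5/2
row 2: denom=10−3·3/8=71/8; d'=(-22−3·-5/2)/(71/8)=-116/71
back: M2=-116/71
back: M1=-5/2−3/8·-116/71=-134/71
M: M0=0, M1=-134/71, M2=-116/71, M3=0
seg 0: a=-5, c=M0/2=0, d=(M1−M0)/(6·1)=-67/213, b=Δ0−h0·(2M0+M1)/6=919/213
seg 1: a=-1, c=M1/2=-67/71, d=(M2−M1)/(6·3)=1/71, b=Δ1−h1·(2M1+M2)/6=718/213
seg 2: a=1, c=M2/2=-58/71, d=(M3−M2)/(6·2)=29/213, b=Δ2−h2·(2M2+M3)/6=-407/213
t_q=3/4 → seg 0, τ=3/4; S=-5+919/213·τ+0·τ²+-67/213·τ³=-8619/4544

  seg 0: a=-5 b=919/213 c=0 d=-67/213
  seg 1: a=-1 b=718/213 c=-67/71 d=1/71
  seg 2: a=1 b=-407/213 c=-58/71 d=29/213
S(3/4) = -8619/4544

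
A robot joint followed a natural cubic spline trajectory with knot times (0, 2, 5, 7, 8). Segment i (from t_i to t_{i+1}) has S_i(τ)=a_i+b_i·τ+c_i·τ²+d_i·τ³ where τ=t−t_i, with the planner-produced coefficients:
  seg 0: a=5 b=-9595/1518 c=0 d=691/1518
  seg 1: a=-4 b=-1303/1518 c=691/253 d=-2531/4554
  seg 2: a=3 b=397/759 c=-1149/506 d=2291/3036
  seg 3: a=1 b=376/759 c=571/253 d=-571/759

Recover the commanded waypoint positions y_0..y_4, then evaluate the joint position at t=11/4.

y_0=5 y_1=-4 y_2=3 y_3=1 y_4=3
S(11/4) = -108225/32384

y_0 = S_0(0) = a_0 = 5
y_1 = S_1(0) = a_1 = -4
y_2 = S_2(0) = a_2 = 3
y_3 = S_3(0) = a_3 = 1
y_4 = S_3(1) = 3
t_q=11/4 is in segment 1 (τ=3/4); S_1(τ)=-108225/32384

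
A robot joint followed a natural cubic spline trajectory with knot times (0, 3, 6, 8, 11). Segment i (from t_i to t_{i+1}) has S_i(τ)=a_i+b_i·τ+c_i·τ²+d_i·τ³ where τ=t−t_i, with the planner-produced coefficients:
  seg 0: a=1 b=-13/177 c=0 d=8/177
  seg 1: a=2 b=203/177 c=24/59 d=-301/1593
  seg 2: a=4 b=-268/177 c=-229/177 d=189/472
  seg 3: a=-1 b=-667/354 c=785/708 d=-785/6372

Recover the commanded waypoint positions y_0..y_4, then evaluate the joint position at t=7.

y_0=1 y_1=2 y_2=4 y_3=-1 y_4=0
S(7) = 2255/1416

y_0 = S_0(0) = a_0 = 1
y_1 = S_1(0) = a_1 = 2
y_2 = S_2(0) = a_2 = 4
y_3 = S_3(0) = a_3 = -1
y_4 = S_3(3) = 0
t_q=7 is in segment 2 (τ=1); S_2(τ)=2255/1416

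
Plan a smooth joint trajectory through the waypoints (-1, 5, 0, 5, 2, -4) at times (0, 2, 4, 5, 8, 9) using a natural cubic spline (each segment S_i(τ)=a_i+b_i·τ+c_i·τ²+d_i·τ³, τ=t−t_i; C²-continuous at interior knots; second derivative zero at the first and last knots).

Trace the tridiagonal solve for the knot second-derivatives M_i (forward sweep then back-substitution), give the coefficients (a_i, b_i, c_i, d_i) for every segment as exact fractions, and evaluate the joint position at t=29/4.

Δ: Δ0=3, Δ1=-5/2, Δ2=5, Δ3=-1, Δ4=-6
row 1: diag=8, rhs=-33; c'=1/4, d'=-33/8
row 2: denom=6−2·1/4=11/2; d'=(45−2·-33/8)/(11/2)=213/22
row 3: denom=8−1·2/11=86/11; d'=(-36−1·213/22)/(86/11)=-1005/172
row 4: denom=8−3·33/86=589/86; d'=(-30−3·-1005/172)/(589/86)=-2145/1178
back: M4=-2145/1178
back: M3=-1005/172−33/86·-2145/1178=-3030/589
back: M2=213/22−2/11·-3030/589=12507/1178
back: M1=-33/8−1/4·12507/1178=-3993/589
M: M0=0, M1=-3993/589, M2=12507/1178, M3=-3030/589, M4=-2145/1178, M5=0
seg 0: a=-1, c=M0/2=0, d=(M1−M0)/(6·2)=-1331/2356, b=Δ0−h0·(2M0+M1)/6=3098/589
seg 1: a=5, c=M1/2=-3993/1178, d=(M2−M1)/(6·2)=6831/4712, b=Δ1−h1·(2M1+M2)/6=-895/589
seg 2: a=0, c=M2/2=12507/2356, d=(M3−M2)/(6·1)=-6189/2356, b=Δ2−h2·(2M2+M3)/6=2731/1178
seg 3: a=5, c=M3/2=-1515/589, d=(M4−M3)/(6·3)=435/2356, b=Δ3−h3·(2M3+M4)/6=11909/2356
seg 4: a=2, c=M4/2=-2145/2356, d=(M5−M4)/(6·1)=715/2356, b=Δ4−h4·(2M4+M5)/6=-6353/1178
t_q=29/4 → seg 3, τ=9/4; S=5+11909/2356·τ+-1515/589·τ²+435/2356·τ³=43289/7936

  seg 0: a=-1 b=3098/589 c=0 d=-1331/2356
  seg 1: a=5 b=-895/589 c=-3993/1178 d=6831/4712
  seg 2: a=0 b=2731/1178 c=12507/2356 d=-6189/2356
  seg 3: a=5 b=11909/2356 c=-1515/589 d=435/2356
  seg 4: a=2 b=-6353/1178 c=-2145/2356 d=715/2356
S(29/4) = 43289/7936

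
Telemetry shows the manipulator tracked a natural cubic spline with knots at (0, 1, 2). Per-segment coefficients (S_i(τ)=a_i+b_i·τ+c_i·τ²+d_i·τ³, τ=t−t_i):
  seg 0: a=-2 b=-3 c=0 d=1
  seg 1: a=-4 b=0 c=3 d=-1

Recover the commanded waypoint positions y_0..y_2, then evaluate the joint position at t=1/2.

y_0 = S_0(0) = a_0 = -2
y_1 = S_1(0) = a_1 = -4
y_2 = S_1(1) = -2
t_q=1/2 is in segment 0 (τ=1/2); S_0(τ)=-27/8

y_0=-2 y_1=-4 y_2=-2
S(1/2) = -27/8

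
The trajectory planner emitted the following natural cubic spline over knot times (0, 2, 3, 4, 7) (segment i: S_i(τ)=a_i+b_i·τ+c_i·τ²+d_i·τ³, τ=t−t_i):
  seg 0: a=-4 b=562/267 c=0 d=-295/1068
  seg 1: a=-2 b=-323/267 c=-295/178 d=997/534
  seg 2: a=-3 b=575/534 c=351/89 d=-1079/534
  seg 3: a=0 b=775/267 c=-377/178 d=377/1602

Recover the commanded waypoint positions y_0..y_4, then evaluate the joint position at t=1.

y_0 = S_0(0) = a_0 = -4
y_1 = S_1(0) = a_1 = -2
y_2 = S_2(0) = a_2 = -3
y_3 = S_3(0) = a_3 = 0
y_4 = S_3(3) = -4
t_q=1 is in segment 0 (τ=1); S_0(τ)=-773/356

y_0=-4 y_1=-2 y_2=-3 y_3=0 y_4=-4
S(1) = -773/356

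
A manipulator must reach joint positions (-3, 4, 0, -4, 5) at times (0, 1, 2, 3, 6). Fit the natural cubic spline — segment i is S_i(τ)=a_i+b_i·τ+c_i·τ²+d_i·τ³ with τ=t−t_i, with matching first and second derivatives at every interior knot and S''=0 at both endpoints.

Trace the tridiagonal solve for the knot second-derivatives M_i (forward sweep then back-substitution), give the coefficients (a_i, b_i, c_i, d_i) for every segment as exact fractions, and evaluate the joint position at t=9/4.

  seg 0: a=-3 b=573/58 c=0 d=-167/58
  seg 1: a=4 b=36/29 c=-501/58 d=197/58
  seg 2: a=0 b=-339/58 c=45/29 d=17/58
  seg 3: a=-4 b=-54/29 c=141/58 d=-47/174
S(9/4) = -5047/3712

Δ: Δ0=7, Δ1=-4, Δ2=-4, Δ3=3
row 1: diag=4, rhs=-66; c'=1/4, d'=-33/2
row 2: denom=4−1·1/4=15/4; d'=(0−1·-33/2)/(15/4)=22/5
row 3: denom=8−1·4/15=116/15; d'=(42−1·22/5)/(116/15)=141/29
back: M3=141/29
back: M2=22/5−4/15·141/29=90/29
back: M1=-33/2−1/4·90/29=-501/29
M: M0=0, M1=-501/29, M2=90/29, M3=141/29, M4=0
seg 0: a=-3, c=M0/2=0, d=(M1−M0)/(6·1)=-167/58, b=Δ0−h0·(2M0+M1)/6=573/58
seg 1: a=4, c=M1/2=-501/58, d=(M2−M1)/(6·1)=197/58, b=Δ1−h1·(2M1+M2)/6=36/29
seg 2: a=0, c=M2/2=45/29, d=(M3−M2)/(6·1)=17/58, b=Δ2−h2·(2M2+M3)/6=-339/58
seg 3: a=-4, c=M3/2=141/58, d=(M4−M3)/(6·3)=-47/174, b=Δ3−h3·(2M3+M4)/6=-54/29
t_q=9/4 → seg 2, τ=1/4; S=0+-339/58·τ+45/29·τ²+17/58·τ³=-5047/3712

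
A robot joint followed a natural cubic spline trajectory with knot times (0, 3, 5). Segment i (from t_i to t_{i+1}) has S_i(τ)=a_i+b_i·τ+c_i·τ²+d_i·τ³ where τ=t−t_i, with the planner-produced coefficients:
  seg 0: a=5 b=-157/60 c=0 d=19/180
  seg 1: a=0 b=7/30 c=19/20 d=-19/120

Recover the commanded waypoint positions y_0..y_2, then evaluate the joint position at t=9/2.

y_0=5 y_1=0 y_2=3
S(9/2) = 125/64

y_0 = S_0(0) = a_0 = 5
y_1 = S_1(0) = a_1 = 0
y_2 = S_1(2) = 3
t_q=9/2 is in segment 1 (τ=3/2); S_1(τ)=125/64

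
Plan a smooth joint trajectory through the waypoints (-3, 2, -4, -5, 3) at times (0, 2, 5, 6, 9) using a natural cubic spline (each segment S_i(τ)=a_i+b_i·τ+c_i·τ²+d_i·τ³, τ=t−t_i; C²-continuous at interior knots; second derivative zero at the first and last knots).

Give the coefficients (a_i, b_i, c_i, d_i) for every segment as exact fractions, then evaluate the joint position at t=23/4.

  seg 0: a=-3 b=994/279 c=0 d=-593/2232
  seg 1: a=2 b=209/558 c=-593/372 d=2687/10044
  seg 2: a=-4 b=-2195/1116 c=227/279 d=19/124
  seg 3: a=-5 b=67/558 c=1421/1116 d=-1421/10044
S(23/4) = -117917/23808

Δ: Δ0=5/2, Δ1=-2, Δ2=-1, Δ3=8/3
row 1: diag=10, rhs=-27; c'=3/10, d'=-27/10
row 2: denom=8−3·3/10=71/10; d'=(6−3·-27/10)/(71/10)=141/71
row 3: denom=8−1·10/71=558/71; d'=(22−1·141/71)/(558/71)=1421/558
back: M3=1421/558
back: M2=141/71−10/71·1421/558=454/279
back: M1=-27/10−3/10·454/279=-593/186
M: M0=0, M1=-593/186, M2=454/279, M3=1421/558, M4=0
seg 0: a=-3, c=M0/2=0, d=(M1−M0)/(6·2)=-593/2232, b=Δ0−h0·(2M0+M1)/6=994/279
seg 1: a=2, c=M1/2=-593/372, d=(M2−M1)/(6·3)=2687/10044, b=Δ1−h1·(2M1+M2)/6=209/558
seg 2: a=-4, c=M2/2=227/279, d=(M3−M2)/(6·1)=19/124, b=Δ2−h2·(2M2+M3)/6=-2195/1116
seg 3: a=-5, c=M3/2=1421/1116, d=(M4−M3)/(6·3)=-1421/10044, b=Δ3−h3·(2M3+M4)/6=67/558
t_q=23/4 → seg 2, τ=3/4; S=-4+-2195/1116·τ+227/279·τ²+19/124·τ³=-117917/23808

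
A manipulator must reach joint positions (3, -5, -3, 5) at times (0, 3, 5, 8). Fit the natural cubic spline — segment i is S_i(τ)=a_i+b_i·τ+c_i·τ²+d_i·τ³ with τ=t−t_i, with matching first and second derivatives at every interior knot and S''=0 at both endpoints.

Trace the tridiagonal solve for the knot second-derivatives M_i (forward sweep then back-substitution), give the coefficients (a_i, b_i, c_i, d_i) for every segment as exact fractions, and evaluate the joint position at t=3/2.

  seg 0: a=3 b=-89/24 c=0 d=25/216
  seg 1: a=-5 b=-7/12 c=25/24 d=-1/8
  seg 2: a=-3 b=25/12 c=7/24 d=-7/216
S(3/2) = -139/64

Δ: Δ0=-8/3, Δ1=1, Δ2=8/3
row 1: diag=10, rhs=22; c'=1/5, d'=11/5
row 2: denom=10−2·1/5=48/5; d'=(10−2·11/5)/(48/5)=7/12
back: M2=7/12
back: M1=11/5−1/5·7/12=25/12
M: M0=0, M1=25/12, M2=7/12, M3=0
seg 0: a=3, c=M0/2=0, d=(M1−M0)/(6·3)=25/216, b=Δ0−h0·(2M0+M1)/6=-89/24
seg 1: a=-5, c=M1/2=25/24, d=(M2−M1)/(6·2)=-1/8, b=Δ1−h1·(2M1+M2)/6=-7/12
seg 2: a=-3, c=M2/2=7/24, d=(M3−M2)/(6·3)=-7/216, b=Δ2−h2·(2M2+M3)/6=25/12
t_q=3/2 → seg 0, τ=3/2; S=3+-89/24·τ+0·τ²+25/216·τ³=-139/64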